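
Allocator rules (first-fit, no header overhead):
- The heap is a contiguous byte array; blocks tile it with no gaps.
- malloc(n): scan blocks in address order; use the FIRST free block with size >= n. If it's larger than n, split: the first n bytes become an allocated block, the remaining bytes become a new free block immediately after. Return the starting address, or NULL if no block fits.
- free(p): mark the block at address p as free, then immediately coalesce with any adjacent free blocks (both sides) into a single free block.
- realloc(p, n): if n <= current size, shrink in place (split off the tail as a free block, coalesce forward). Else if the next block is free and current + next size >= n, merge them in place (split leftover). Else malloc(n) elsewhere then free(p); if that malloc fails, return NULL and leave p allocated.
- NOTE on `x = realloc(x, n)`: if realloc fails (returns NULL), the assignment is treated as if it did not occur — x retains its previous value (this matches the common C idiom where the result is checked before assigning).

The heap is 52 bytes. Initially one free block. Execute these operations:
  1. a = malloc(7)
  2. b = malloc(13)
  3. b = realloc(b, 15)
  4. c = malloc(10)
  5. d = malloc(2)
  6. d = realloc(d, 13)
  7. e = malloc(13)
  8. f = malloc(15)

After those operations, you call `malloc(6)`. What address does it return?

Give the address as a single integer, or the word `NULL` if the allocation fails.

Answer: 45

Derivation:
Op 1: a = malloc(7) -> a = 0; heap: [0-6 ALLOC][7-51 FREE]
Op 2: b = malloc(13) -> b = 7; heap: [0-6 ALLOC][7-19 ALLOC][20-51 FREE]
Op 3: b = realloc(b, 15) -> b = 7; heap: [0-6 ALLOC][7-21 ALLOC][22-51 FREE]
Op 4: c = malloc(10) -> c = 22; heap: [0-6 ALLOC][7-21 ALLOC][22-31 ALLOC][32-51 FREE]
Op 5: d = malloc(2) -> d = 32; heap: [0-6 ALLOC][7-21 ALLOC][22-31 ALLOC][32-33 ALLOC][34-51 FREE]
Op 6: d = realloc(d, 13) -> d = 32; heap: [0-6 ALLOC][7-21 ALLOC][22-31 ALLOC][32-44 ALLOC][45-51 FREE]
Op 7: e = malloc(13) -> e = NULL; heap: [0-6 ALLOC][7-21 ALLOC][22-31 ALLOC][32-44 ALLOC][45-51 FREE]
Op 8: f = malloc(15) -> f = NULL; heap: [0-6 ALLOC][7-21 ALLOC][22-31 ALLOC][32-44 ALLOC][45-51 FREE]
malloc(6): first-fit scan over [0-6 ALLOC][7-21 ALLOC][22-31 ALLOC][32-44 ALLOC][45-51 FREE] -> 45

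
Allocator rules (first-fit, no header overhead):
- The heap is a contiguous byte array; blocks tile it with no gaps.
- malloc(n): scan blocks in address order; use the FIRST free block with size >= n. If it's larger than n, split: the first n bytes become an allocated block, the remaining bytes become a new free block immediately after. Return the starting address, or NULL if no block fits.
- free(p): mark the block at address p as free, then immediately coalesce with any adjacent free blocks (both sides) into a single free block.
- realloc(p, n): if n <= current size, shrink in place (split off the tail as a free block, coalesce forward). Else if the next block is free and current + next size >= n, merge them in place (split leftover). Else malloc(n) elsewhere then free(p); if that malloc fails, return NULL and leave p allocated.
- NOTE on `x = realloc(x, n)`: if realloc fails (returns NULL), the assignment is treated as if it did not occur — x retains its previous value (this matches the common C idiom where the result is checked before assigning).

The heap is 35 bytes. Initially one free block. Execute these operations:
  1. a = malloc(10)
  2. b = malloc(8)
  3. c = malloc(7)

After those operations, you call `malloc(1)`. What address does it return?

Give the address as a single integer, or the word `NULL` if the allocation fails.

Op 1: a = malloc(10) -> a = 0; heap: [0-9 ALLOC][10-34 FREE]
Op 2: b = malloc(8) -> b = 10; heap: [0-9 ALLOC][10-17 ALLOC][18-34 FREE]
Op 3: c = malloc(7) -> c = 18; heap: [0-9 ALLOC][10-17 ALLOC][18-24 ALLOC][25-34 FREE]
malloc(1): first-fit scan over [0-9 ALLOC][10-17 ALLOC][18-24 ALLOC][25-34 FREE] -> 25

Answer: 25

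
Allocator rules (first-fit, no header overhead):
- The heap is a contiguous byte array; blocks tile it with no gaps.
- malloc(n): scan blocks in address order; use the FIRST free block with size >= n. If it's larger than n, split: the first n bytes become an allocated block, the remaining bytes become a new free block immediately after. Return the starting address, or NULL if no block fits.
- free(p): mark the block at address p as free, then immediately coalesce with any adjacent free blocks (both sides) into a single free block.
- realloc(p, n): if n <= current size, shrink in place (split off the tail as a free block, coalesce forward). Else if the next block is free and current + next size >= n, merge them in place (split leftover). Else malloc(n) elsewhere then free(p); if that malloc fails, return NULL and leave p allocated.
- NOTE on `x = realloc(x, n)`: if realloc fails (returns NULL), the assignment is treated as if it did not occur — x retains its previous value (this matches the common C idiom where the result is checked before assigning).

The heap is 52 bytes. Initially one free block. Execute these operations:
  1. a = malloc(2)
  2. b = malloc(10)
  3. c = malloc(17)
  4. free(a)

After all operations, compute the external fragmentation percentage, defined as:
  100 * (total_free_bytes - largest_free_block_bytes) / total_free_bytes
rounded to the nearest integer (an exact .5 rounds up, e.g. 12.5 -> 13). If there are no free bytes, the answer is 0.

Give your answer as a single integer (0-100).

Answer: 8

Derivation:
Op 1: a = malloc(2) -> a = 0; heap: [0-1 ALLOC][2-51 FREE]
Op 2: b = malloc(10) -> b = 2; heap: [0-1 ALLOC][2-11 ALLOC][12-51 FREE]
Op 3: c = malloc(17) -> c = 12; heap: [0-1 ALLOC][2-11 ALLOC][12-28 ALLOC][29-51 FREE]
Op 4: free(a) -> (freed a); heap: [0-1 FREE][2-11 ALLOC][12-28 ALLOC][29-51 FREE]
Free blocks: [2 23] total_free=25 largest=23 -> 100*(25-23)/25 = 200/25 = 8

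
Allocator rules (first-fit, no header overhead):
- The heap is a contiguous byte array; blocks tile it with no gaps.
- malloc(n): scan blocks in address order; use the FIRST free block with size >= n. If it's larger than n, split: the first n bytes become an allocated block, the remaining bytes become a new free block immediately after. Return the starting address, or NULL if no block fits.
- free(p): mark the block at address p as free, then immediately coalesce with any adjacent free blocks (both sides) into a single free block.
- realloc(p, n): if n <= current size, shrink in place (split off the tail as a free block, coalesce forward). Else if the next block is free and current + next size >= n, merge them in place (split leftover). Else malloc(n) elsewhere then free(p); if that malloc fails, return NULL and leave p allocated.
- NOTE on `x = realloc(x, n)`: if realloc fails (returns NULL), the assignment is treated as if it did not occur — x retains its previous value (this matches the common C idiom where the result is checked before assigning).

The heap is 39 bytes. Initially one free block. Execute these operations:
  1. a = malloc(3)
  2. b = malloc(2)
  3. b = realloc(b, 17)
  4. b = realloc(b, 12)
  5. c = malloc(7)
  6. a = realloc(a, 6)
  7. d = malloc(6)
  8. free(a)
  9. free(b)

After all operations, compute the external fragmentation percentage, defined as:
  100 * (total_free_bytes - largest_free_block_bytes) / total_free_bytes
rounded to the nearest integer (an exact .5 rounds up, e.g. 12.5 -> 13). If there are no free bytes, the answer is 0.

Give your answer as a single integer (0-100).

Op 1: a = malloc(3) -> a = 0; heap: [0-2 ALLOC][3-38 FREE]
Op 2: b = malloc(2) -> b = 3; heap: [0-2 ALLOC][3-4 ALLOC][5-38 FREE]
Op 3: b = realloc(b, 17) -> b = 3; heap: [0-2 ALLOC][3-19 ALLOC][20-38 FREE]
Op 4: b = realloc(b, 12) -> b = 3; heap: [0-2 ALLOC][3-14 ALLOC][15-38 FREE]
Op 5: c = malloc(7) -> c = 15; heap: [0-2 ALLOC][3-14 ALLOC][15-21 ALLOC][22-38 FREE]
Op 6: a = realloc(a, 6) -> a = 22; heap: [0-2 FREE][3-14 ALLOC][15-21 ALLOC][22-27 ALLOC][28-38 FREE]
Op 7: d = malloc(6) -> d = 28; heap: [0-2 FREE][3-14 ALLOC][15-21 ALLOC][22-27 ALLOC][28-33 ALLOC][34-38 FREE]
Op 8: free(a) -> (freed a); heap: [0-2 FREE][3-14 ALLOC][15-21 ALLOC][22-27 FREE][28-33 ALLOC][34-38 FREE]
Op 9: free(b) -> (freed b); heap: [0-14 FREE][15-21 ALLOC][22-27 FREE][28-33 ALLOC][34-38 FREE]
Free blocks: [15 6 5] total_free=26 largest=15 -> 100*(26-15)/26 = 1100/26 ≈ 42.308 -> rounds to 42

Answer: 42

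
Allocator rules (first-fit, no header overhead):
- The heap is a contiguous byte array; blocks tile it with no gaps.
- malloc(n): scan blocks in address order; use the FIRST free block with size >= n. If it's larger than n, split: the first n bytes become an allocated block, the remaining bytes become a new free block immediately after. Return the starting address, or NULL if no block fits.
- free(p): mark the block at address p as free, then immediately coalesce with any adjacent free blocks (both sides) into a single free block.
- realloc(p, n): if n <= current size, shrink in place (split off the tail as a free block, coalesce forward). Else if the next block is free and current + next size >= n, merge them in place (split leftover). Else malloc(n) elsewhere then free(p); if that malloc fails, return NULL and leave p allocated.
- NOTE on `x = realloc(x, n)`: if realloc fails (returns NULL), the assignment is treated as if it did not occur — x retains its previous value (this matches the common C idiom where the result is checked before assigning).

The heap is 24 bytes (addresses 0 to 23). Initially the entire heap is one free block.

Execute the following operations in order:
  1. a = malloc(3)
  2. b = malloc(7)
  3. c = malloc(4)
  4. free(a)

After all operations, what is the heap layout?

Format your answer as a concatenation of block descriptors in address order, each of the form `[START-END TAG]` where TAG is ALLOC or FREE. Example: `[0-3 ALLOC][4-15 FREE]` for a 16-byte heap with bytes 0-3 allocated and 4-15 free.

Answer: [0-2 FREE][3-9 ALLOC][10-13 ALLOC][14-23 FREE]

Derivation:
Op 1: a = malloc(3) -> a = 0; heap: [0-2 ALLOC][3-23 FREE]
Op 2: b = malloc(7) -> b = 3; heap: [0-2 ALLOC][3-9 ALLOC][10-23 FREE]
Op 3: c = malloc(4) -> c = 10; heap: [0-2 ALLOC][3-9 ALLOC][10-13 ALLOC][14-23 FREE]
Op 4: free(a) -> (freed a); heap: [0-2 FREE][3-9 ALLOC][10-13 ALLOC][14-23 FREE]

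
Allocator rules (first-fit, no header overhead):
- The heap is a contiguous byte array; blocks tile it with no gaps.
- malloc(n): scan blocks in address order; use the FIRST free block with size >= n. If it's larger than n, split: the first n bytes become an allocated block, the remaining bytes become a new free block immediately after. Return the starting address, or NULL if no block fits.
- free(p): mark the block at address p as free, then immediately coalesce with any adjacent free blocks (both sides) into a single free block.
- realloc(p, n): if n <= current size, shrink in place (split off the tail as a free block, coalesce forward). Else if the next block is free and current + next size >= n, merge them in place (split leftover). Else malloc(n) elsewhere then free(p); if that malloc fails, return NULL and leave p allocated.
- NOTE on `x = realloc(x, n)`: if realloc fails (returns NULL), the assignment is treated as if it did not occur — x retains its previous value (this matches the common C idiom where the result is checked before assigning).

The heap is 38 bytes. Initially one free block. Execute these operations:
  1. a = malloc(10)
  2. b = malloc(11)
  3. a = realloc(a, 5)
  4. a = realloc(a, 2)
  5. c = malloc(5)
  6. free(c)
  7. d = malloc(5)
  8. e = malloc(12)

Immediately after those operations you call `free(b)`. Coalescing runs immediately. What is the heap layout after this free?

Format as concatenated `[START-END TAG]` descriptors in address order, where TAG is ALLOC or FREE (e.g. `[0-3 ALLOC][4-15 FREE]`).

Answer: [0-1 ALLOC][2-6 ALLOC][7-20 FREE][21-32 ALLOC][33-37 FREE]

Derivation:
Op 1: a = malloc(10) -> a = 0; heap: [0-9 ALLOC][10-37 FREE]
Op 2: b = malloc(11) -> b = 10; heap: [0-9 ALLOC][10-20 ALLOC][21-37 FREE]
Op 3: a = realloc(a, 5) -> a = 0; heap: [0-4 ALLOC][5-9 FREE][10-20 ALLOC][21-37 FREE]
Op 4: a = realloc(a, 2) -> a = 0; heap: [0-1 ALLOC][2-9 FREE][10-20 ALLOC][21-37 FREE]
Op 5: c = malloc(5) -> c = 2; heap: [0-1 ALLOC][2-6 ALLOC][7-9 FREE][10-20 ALLOC][21-37 FREE]
Op 6: free(c) -> (freed c); heap: [0-1 ALLOC][2-9 FREE][10-20 ALLOC][21-37 FREE]
Op 7: d = malloc(5) -> d = 2; heap: [0-1 ALLOC][2-6 ALLOC][7-9 FREE][10-20 ALLOC][21-37 FREE]
Op 8: e = malloc(12) -> e = 21; heap: [0-1 ALLOC][2-6 ALLOC][7-9 FREE][10-20 ALLOC][21-32 ALLOC][33-37 FREE]
free(b): b = 10 -> block [10-20 ALLOC]; mark free, coalesce with adjacent free neighbors -> [0-1 ALLOC][2-6 ALLOC][7-20 FREE][21-32 ALLOC][33-37 FREE]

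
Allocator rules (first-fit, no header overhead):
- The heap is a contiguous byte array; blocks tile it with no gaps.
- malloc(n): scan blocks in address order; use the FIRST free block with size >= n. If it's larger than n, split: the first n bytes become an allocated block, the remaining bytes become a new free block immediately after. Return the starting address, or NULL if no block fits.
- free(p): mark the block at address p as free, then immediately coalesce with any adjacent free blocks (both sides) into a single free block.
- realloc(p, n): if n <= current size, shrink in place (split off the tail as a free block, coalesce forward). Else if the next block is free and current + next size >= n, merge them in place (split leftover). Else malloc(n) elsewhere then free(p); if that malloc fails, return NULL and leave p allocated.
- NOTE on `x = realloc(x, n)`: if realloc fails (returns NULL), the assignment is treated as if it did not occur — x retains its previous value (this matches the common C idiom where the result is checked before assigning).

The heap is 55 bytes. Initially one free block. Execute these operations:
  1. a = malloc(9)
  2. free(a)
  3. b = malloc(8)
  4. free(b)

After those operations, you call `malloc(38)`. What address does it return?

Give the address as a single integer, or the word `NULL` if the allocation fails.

Op 1: a = malloc(9) -> a = 0; heap: [0-8 ALLOC][9-54 FREE]
Op 2: free(a) -> (freed a); heap: [0-54 FREE]
Op 3: b = malloc(8) -> b = 0; heap: [0-7 ALLOC][8-54 FREE]
Op 4: free(b) -> (freed b); heap: [0-54 FREE]
malloc(38): first-fit scan over [0-54 FREE] -> 0

Answer: 0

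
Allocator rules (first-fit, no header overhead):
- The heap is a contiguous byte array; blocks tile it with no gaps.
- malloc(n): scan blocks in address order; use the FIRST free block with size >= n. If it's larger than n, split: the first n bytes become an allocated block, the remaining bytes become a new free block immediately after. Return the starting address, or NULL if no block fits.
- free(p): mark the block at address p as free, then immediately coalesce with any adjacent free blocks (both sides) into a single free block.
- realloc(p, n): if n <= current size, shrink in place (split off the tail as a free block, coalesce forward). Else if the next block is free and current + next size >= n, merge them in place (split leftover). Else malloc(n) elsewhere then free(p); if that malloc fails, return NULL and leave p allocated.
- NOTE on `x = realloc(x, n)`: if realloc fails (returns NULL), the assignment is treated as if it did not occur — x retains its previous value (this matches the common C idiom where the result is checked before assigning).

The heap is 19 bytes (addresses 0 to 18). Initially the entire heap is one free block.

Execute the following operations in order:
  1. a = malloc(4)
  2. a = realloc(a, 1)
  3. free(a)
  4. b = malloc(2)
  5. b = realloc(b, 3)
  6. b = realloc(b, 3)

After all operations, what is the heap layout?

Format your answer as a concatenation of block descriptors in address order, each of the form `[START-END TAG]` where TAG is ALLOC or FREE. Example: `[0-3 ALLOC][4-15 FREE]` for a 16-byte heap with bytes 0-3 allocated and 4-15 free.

Answer: [0-2 ALLOC][3-18 FREE]

Derivation:
Op 1: a = malloc(4) -> a = 0; heap: [0-3 ALLOC][4-18 FREE]
Op 2: a = realloc(a, 1) -> a = 0; heap: [0-0 ALLOC][1-18 FREE]
Op 3: free(a) -> (freed a); heap: [0-18 FREE]
Op 4: b = malloc(2) -> b = 0; heap: [0-1 ALLOC][2-18 FREE]
Op 5: b = realloc(b, 3) -> b = 0; heap: [0-2 ALLOC][3-18 FREE]
Op 6: b = realloc(b, 3) -> b = 0; heap: [0-2 ALLOC][3-18 FREE]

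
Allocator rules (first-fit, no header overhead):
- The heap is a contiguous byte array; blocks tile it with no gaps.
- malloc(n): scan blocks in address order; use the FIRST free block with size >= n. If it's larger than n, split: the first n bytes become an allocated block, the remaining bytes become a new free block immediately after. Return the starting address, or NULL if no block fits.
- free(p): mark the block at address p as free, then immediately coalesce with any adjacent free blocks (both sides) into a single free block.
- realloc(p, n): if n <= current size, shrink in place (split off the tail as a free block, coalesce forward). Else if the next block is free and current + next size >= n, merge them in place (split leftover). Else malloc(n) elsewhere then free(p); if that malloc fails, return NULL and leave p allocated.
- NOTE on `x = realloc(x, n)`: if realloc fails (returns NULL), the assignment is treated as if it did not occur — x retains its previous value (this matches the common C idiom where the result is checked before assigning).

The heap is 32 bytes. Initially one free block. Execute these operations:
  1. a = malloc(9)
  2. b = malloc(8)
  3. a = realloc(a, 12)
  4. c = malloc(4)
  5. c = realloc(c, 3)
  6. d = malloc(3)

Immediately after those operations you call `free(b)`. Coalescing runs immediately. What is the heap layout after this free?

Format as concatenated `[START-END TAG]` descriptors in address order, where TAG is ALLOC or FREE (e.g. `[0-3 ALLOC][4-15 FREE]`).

Answer: [0-2 ALLOC][3-5 ALLOC][6-16 FREE][17-28 ALLOC][29-31 FREE]

Derivation:
Op 1: a = malloc(9) -> a = 0; heap: [0-8 ALLOC][9-31 FREE]
Op 2: b = malloc(8) -> b = 9; heap: [0-8 ALLOC][9-16 ALLOC][17-31 FREE]
Op 3: a = realloc(a, 12) -> a = 17; heap: [0-8 FREE][9-16 ALLOC][17-28 ALLOC][29-31 FREE]
Op 4: c = malloc(4) -> c = 0; heap: [0-3 ALLOC][4-8 FREE][9-16 ALLOC][17-28 ALLOC][29-31 FREE]
Op 5: c = realloc(c, 3) -> c = 0; heap: [0-2 ALLOC][3-8 FREE][9-16 ALLOC][17-28 ALLOC][29-31 FREE]
Op 6: d = malloc(3) -> d = 3; heap: [0-2 ALLOC][3-5 ALLOC][6-8 FREE][9-16 ALLOC][17-28 ALLOC][29-31 FREE]
free(b): b = 9 -> block [9-16 ALLOC]; mark free, coalesce with adjacent free neighbors -> [0-2 ALLOC][3-5 ALLOC][6-16 FREE][17-28 ALLOC][29-31 FREE]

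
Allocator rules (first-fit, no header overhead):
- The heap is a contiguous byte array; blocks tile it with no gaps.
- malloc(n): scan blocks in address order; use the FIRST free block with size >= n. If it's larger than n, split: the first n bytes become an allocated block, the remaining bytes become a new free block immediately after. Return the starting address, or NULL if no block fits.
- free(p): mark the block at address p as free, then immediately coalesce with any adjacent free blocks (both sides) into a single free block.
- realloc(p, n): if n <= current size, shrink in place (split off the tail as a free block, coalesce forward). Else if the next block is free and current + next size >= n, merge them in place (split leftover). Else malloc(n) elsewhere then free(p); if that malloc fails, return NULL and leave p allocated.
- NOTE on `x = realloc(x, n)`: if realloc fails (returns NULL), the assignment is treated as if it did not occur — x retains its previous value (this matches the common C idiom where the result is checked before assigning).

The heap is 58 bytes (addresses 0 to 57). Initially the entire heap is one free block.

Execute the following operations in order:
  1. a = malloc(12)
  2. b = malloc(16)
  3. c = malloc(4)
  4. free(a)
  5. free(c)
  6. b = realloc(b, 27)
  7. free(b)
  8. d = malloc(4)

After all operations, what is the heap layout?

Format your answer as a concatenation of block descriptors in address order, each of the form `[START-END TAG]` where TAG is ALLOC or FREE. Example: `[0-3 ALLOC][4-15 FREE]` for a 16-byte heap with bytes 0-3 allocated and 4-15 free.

Answer: [0-3 ALLOC][4-57 FREE]

Derivation:
Op 1: a = malloc(12) -> a = 0; heap: [0-11 ALLOC][12-57 FREE]
Op 2: b = malloc(16) -> b = 12; heap: [0-11 ALLOC][12-27 ALLOC][28-57 FREE]
Op 3: c = malloc(4) -> c = 28; heap: [0-11 ALLOC][12-27 ALLOC][28-31 ALLOC][32-57 FREE]
Op 4: free(a) -> (freed a); heap: [0-11 FREE][12-27 ALLOC][28-31 ALLOC][32-57 FREE]
Op 5: free(c) -> (freed c); heap: [0-11 FREE][12-27 ALLOC][28-57 FREE]
Op 6: b = realloc(b, 27) -> b = 12; heap: [0-11 FREE][12-38 ALLOC][39-57 FREE]
Op 7: free(b) -> (freed b); heap: [0-57 FREE]
Op 8: d = malloc(4) -> d = 0; heap: [0-3 ALLOC][4-57 FREE]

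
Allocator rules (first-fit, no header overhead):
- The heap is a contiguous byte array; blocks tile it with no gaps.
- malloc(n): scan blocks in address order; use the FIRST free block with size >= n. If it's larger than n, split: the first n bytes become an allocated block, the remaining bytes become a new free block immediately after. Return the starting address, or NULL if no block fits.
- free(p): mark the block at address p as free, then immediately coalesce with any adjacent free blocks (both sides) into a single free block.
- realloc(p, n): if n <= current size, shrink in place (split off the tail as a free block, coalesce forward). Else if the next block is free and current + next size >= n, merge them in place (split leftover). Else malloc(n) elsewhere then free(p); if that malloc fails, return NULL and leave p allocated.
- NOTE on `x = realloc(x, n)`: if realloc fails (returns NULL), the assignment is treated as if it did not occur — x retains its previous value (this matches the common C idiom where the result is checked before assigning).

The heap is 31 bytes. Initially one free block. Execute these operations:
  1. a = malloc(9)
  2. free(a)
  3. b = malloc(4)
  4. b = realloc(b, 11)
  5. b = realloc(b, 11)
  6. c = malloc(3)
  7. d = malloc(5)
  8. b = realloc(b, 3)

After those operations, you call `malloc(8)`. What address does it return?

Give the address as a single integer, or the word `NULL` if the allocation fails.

Op 1: a = malloc(9) -> a = 0; heap: [0-8 ALLOC][9-30 FREE]
Op 2: free(a) -> (freed a); heap: [0-30 FREE]
Op 3: b = malloc(4) -> b = 0; heap: [0-3 ALLOC][4-30 FREE]
Op 4: b = realloc(b, 11) -> b = 0; heap: [0-10 ALLOC][11-30 FREE]
Op 5: b = realloc(b, 11) -> b = 0; heap: [0-10 ALLOC][11-30 FREE]
Op 6: c = malloc(3) -> c = 11; heap: [0-10 ALLOC][11-13 ALLOC][14-30 FREE]
Op 7: d = malloc(5) -> d = 14; heap: [0-10 ALLOC][11-13 ALLOC][14-18 ALLOC][19-30 FREE]
Op 8: b = realloc(b, 3) -> b = 0; heap: [0-2 ALLOC][3-10 FREE][11-13 ALLOC][14-18 ALLOC][19-30 FREE]
malloc(8): first-fit scan over [0-2 ALLOC][3-10 FREE][11-13 ALLOC][14-18 ALLOC][19-30 FREE] -> 3

Answer: 3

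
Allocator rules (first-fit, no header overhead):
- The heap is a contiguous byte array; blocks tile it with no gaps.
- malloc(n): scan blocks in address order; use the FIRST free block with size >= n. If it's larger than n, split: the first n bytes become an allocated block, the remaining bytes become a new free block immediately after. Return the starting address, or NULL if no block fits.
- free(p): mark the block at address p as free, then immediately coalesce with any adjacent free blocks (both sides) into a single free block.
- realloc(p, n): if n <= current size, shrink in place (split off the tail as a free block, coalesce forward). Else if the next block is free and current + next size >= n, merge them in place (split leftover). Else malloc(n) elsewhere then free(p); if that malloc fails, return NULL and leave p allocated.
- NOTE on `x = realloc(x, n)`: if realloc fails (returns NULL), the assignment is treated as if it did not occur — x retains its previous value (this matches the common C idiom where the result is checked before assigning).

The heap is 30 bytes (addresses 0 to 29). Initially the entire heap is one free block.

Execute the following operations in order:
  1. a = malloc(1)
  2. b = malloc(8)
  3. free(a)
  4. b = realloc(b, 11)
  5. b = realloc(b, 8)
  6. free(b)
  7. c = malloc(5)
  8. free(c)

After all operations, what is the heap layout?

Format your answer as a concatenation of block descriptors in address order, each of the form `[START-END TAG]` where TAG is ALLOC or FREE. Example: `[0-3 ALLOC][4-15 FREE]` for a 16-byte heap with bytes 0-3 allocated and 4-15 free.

Answer: [0-29 FREE]

Derivation:
Op 1: a = malloc(1) -> a = 0; heap: [0-0 ALLOC][1-29 FREE]
Op 2: b = malloc(8) -> b = 1; heap: [0-0 ALLOC][1-8 ALLOC][9-29 FREE]
Op 3: free(a) -> (freed a); heap: [0-0 FREE][1-8 ALLOC][9-29 FREE]
Op 4: b = realloc(b, 11) -> b = 1; heap: [0-0 FREE][1-11 ALLOC][12-29 FREE]
Op 5: b = realloc(b, 8) -> b = 1; heap: [0-0 FREE][1-8 ALLOC][9-29 FREE]
Op 6: free(b) -> (freed b); heap: [0-29 FREE]
Op 7: c = malloc(5) -> c = 0; heap: [0-4 ALLOC][5-29 FREE]
Op 8: free(c) -> (freed c); heap: [0-29 FREE]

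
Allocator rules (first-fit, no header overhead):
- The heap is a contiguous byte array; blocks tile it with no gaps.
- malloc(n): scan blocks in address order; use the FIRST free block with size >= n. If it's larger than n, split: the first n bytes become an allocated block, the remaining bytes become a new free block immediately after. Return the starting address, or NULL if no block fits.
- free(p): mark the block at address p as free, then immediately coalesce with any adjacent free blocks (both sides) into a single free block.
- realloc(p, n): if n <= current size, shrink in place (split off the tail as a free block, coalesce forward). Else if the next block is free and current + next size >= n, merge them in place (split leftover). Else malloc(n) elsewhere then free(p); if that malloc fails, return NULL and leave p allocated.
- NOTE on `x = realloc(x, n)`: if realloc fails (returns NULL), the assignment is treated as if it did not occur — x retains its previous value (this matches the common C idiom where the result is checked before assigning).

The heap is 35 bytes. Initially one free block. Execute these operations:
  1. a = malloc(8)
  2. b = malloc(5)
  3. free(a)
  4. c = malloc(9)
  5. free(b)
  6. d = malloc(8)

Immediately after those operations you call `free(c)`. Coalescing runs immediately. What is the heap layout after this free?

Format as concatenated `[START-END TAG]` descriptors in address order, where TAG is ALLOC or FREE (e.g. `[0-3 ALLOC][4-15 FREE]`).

Answer: [0-7 ALLOC][8-34 FREE]

Derivation:
Op 1: a = malloc(8) -> a = 0; heap: [0-7 ALLOC][8-34 FREE]
Op 2: b = malloc(5) -> b = 8; heap: [0-7 ALLOC][8-12 ALLOC][13-34 FREE]
Op 3: free(a) -> (freed a); heap: [0-7 FREE][8-12 ALLOC][13-34 FREE]
Op 4: c = malloc(9) -> c = 13; heap: [0-7 FREE][8-12 ALLOC][13-21 ALLOC][22-34 FREE]
Op 5: free(b) -> (freed b); heap: [0-12 FREE][13-21 ALLOC][22-34 FREE]
Op 6: d = malloc(8) -> d = 0; heap: [0-7 ALLOC][8-12 FREE][13-21 ALLOC][22-34 FREE]
free(c): c = 13 -> block [13-21 ALLOC]; mark free, coalesce with adjacent free neighbors -> [0-7 ALLOC][8-34 FREE]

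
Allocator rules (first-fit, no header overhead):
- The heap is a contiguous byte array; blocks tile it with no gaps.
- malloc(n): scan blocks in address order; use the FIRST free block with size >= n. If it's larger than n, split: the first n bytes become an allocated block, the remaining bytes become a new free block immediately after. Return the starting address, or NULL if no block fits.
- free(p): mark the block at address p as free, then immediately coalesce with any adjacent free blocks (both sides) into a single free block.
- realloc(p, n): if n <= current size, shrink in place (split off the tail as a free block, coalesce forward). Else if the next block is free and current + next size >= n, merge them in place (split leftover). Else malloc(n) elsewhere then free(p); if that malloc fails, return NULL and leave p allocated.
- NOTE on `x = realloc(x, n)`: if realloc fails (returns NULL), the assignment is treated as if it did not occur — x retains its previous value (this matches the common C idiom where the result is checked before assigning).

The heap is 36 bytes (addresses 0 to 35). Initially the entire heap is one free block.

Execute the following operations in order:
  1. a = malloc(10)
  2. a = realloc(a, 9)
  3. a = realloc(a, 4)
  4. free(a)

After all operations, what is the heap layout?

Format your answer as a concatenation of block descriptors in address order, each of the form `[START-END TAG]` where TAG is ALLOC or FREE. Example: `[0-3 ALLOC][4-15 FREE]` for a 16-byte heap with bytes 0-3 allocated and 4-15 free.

Op 1: a = malloc(10) -> a = 0; heap: [0-9 ALLOC][10-35 FREE]
Op 2: a = realloc(a, 9) -> a = 0; heap: [0-8 ALLOC][9-35 FREE]
Op 3: a = realloc(a, 4) -> a = 0; heap: [0-3 ALLOC][4-35 FREE]
Op 4: free(a) -> (freed a); heap: [0-35 FREE]

Answer: [0-35 FREE]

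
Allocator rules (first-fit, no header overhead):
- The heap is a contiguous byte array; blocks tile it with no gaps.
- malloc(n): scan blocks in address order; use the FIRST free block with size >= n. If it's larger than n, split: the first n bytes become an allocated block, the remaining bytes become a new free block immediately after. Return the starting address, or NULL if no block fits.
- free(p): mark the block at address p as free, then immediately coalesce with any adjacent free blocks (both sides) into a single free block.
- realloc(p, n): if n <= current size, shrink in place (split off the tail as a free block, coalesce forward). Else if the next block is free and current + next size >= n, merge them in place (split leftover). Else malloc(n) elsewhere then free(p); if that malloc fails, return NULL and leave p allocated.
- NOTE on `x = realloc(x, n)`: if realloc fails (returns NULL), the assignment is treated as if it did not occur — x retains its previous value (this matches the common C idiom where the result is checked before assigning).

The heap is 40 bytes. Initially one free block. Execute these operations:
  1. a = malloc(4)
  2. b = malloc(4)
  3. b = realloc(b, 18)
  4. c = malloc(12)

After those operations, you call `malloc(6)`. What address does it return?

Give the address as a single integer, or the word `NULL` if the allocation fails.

Answer: 34

Derivation:
Op 1: a = malloc(4) -> a = 0; heap: [0-3 ALLOC][4-39 FREE]
Op 2: b = malloc(4) -> b = 4; heap: [0-3 ALLOC][4-7 ALLOC][8-39 FREE]
Op 3: b = realloc(b, 18) -> b = 4; heap: [0-3 ALLOC][4-21 ALLOC][22-39 FREE]
Op 4: c = malloc(12) -> c = 22; heap: [0-3 ALLOC][4-21 ALLOC][22-33 ALLOC][34-39 FREE]
malloc(6): first-fit scan over [0-3 ALLOC][4-21 ALLOC][22-33 ALLOC][34-39 FREE] -> 34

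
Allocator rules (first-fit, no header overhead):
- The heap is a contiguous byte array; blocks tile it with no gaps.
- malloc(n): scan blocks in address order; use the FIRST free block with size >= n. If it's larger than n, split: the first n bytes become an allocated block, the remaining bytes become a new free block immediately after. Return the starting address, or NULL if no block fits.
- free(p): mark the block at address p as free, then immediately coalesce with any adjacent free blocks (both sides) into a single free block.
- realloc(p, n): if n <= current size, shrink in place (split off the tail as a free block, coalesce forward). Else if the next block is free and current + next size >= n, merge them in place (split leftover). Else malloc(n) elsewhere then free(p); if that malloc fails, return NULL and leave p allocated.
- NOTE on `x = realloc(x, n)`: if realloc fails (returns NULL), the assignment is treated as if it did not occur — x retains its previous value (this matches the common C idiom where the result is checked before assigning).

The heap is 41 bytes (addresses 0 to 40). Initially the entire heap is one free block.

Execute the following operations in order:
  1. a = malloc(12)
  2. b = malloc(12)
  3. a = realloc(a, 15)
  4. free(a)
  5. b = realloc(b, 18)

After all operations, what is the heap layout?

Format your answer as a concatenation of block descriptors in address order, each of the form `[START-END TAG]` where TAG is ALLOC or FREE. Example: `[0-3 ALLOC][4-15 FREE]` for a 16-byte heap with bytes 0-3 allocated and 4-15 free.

Answer: [0-11 FREE][12-29 ALLOC][30-40 FREE]

Derivation:
Op 1: a = malloc(12) -> a = 0; heap: [0-11 ALLOC][12-40 FREE]
Op 2: b = malloc(12) -> b = 12; heap: [0-11 ALLOC][12-23 ALLOC][24-40 FREE]
Op 3: a = realloc(a, 15) -> a = 24; heap: [0-11 FREE][12-23 ALLOC][24-38 ALLOC][39-40 FREE]
Op 4: free(a) -> (freed a); heap: [0-11 FREE][12-23 ALLOC][24-40 FREE]
Op 5: b = realloc(b, 18) -> b = 12; heap: [0-11 FREE][12-29 ALLOC][30-40 FREE]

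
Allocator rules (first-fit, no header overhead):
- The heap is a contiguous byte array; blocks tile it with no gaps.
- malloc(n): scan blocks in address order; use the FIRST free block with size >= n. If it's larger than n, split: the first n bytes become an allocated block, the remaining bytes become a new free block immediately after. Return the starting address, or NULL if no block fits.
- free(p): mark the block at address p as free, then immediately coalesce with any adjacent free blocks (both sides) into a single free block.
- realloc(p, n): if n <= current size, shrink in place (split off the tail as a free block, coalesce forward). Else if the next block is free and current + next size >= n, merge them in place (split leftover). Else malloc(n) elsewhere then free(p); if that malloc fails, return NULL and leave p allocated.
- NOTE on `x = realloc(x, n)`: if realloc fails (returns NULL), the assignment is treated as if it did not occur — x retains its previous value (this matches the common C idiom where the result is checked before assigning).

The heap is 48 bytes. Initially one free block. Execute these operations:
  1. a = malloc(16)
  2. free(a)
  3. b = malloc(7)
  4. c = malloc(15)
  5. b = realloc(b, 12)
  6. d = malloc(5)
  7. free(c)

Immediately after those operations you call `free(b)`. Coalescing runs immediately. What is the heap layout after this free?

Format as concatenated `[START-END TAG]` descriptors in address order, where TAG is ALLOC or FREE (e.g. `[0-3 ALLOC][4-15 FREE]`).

Op 1: a = malloc(16) -> a = 0; heap: [0-15 ALLOC][16-47 FREE]
Op 2: free(a) -> (freed a); heap: [0-47 FREE]
Op 3: b = malloc(7) -> b = 0; heap: [0-6 ALLOC][7-47 FREE]
Op 4: c = malloc(15) -> c = 7; heap: [0-6 ALLOC][7-21 ALLOC][22-47 FREE]
Op 5: b = realloc(b, 12) -> b = 22; heap: [0-6 FREE][7-21 ALLOC][22-33 ALLOC][34-47 FREE]
Op 6: d = malloc(5) -> d = 0; heap: [0-4 ALLOC][5-6 FREE][7-21 ALLOC][22-33 ALLOC][34-47 FREE]
Op 7: free(c) -> (freed c); heap: [0-4 ALLOC][5-21 FREE][22-33 ALLOC][34-47 FREE]
free(b): b = 22 -> block [22-33 ALLOC]; mark free, coalesce with adjacent free neighbors -> [0-4 ALLOC][5-47 FREE]

Answer: [0-4 ALLOC][5-47 FREE]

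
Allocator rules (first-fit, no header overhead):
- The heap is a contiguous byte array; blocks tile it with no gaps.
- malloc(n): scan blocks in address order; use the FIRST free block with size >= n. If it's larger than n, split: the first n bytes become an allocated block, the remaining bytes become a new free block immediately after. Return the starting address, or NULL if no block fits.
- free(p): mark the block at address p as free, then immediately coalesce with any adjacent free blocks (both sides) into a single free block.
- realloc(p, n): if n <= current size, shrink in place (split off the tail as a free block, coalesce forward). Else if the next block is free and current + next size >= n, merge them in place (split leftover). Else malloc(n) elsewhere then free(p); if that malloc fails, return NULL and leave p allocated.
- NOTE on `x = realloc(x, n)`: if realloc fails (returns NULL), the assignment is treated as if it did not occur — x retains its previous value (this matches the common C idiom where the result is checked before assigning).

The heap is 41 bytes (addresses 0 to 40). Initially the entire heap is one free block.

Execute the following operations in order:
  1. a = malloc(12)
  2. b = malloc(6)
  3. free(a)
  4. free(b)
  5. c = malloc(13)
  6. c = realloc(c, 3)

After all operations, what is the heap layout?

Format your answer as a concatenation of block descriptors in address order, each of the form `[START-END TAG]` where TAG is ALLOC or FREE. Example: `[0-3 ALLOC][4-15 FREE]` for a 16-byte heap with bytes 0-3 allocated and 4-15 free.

Op 1: a = malloc(12) -> a = 0; heap: [0-11 ALLOC][12-40 FREE]
Op 2: b = malloc(6) -> b = 12; heap: [0-11 ALLOC][12-17 ALLOC][18-40 FREE]
Op 3: free(a) -> (freed a); heap: [0-11 FREE][12-17 ALLOC][18-40 FREE]
Op 4: free(b) -> (freed b); heap: [0-40 FREE]
Op 5: c = malloc(13) -> c = 0; heap: [0-12 ALLOC][13-40 FREE]
Op 6: c = realloc(c, 3) -> c = 0; heap: [0-2 ALLOC][3-40 FREE]

Answer: [0-2 ALLOC][3-40 FREE]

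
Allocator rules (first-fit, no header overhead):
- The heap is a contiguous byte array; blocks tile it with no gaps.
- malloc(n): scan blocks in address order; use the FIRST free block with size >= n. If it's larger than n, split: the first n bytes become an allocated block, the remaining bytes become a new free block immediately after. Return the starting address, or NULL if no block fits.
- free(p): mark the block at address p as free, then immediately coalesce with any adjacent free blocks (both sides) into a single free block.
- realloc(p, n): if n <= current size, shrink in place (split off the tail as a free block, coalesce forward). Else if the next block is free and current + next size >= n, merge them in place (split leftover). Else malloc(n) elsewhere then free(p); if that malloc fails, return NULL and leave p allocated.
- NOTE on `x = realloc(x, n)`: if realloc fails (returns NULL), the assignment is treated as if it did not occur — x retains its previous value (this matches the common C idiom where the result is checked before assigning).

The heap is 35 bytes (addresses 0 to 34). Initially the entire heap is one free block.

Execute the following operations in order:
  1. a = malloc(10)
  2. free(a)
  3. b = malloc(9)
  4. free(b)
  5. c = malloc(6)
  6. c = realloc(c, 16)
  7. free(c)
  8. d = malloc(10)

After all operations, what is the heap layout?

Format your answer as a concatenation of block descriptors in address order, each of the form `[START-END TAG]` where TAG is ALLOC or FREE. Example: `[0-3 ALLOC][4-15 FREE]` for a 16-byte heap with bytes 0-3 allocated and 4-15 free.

Answer: [0-9 ALLOC][10-34 FREE]

Derivation:
Op 1: a = malloc(10) -> a = 0; heap: [0-9 ALLOC][10-34 FREE]
Op 2: free(a) -> (freed a); heap: [0-34 FREE]
Op 3: b = malloc(9) -> b = 0; heap: [0-8 ALLOC][9-34 FREE]
Op 4: free(b) -> (freed b); heap: [0-34 FREE]
Op 5: c = malloc(6) -> c = 0; heap: [0-5 ALLOC][6-34 FREE]
Op 6: c = realloc(c, 16) -> c = 0; heap: [0-15 ALLOC][16-34 FREE]
Op 7: free(c) -> (freed c); heap: [0-34 FREE]
Op 8: d = malloc(10) -> d = 0; heap: [0-9 ALLOC][10-34 FREE]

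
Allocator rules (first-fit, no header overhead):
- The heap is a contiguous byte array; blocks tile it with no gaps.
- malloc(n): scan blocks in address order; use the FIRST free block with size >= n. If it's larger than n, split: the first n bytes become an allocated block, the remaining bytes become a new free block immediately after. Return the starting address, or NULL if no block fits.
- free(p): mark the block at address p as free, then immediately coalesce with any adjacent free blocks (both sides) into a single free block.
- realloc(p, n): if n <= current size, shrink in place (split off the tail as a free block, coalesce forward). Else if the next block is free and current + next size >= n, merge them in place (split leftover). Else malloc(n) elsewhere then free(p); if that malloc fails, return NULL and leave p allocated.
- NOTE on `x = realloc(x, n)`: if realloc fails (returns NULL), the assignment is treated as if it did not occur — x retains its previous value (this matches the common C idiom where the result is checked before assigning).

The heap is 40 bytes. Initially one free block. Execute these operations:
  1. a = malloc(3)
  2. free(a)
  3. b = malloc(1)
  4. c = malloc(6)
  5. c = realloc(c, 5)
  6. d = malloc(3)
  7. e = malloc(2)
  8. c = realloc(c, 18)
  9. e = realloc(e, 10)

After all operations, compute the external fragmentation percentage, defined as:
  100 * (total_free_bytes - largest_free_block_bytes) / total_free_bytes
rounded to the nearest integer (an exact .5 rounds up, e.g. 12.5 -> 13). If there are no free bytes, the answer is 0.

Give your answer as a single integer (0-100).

Op 1: a = malloc(3) -> a = 0; heap: [0-2 ALLOC][3-39 FREE]
Op 2: free(a) -> (freed a); heap: [0-39 FREE]
Op 3: b = malloc(1) -> b = 0; heap: [0-0 ALLOC][1-39 FREE]
Op 4: c = malloc(6) -> c = 1; heap: [0-0 ALLOC][1-6 ALLOC][7-39 FREE]
Op 5: c = realloc(c, 5) -> c = 1; heap: [0-0 ALLOC][1-5 ALLOC][6-39 FREE]
Op 6: d = malloc(3) -> d = 6; heap: [0-0 ALLOC][1-5 ALLOC][6-8 ALLOC][9-39 FREE]
Op 7: e = malloc(2) -> e = 9; heap: [0-0 ALLOC][1-5 ALLOC][6-8 ALLOC][9-10 ALLOC][11-39 FREE]
Op 8: c = realloc(c, 18) -> c = 11; heap: [0-0 ALLOC][1-5 FREE][6-8 ALLOC][9-10 ALLOC][11-28 ALLOC][29-39 FREE]
Op 9: e = realloc(e, 10) -> e = 29; heap: [0-0 ALLOC][1-5 FREE][6-8 ALLOC][9-10 FREE][11-28 ALLOC][29-38 ALLOC][39-39 FREE]
Free blocks: [5 2 1] total_free=8 largest=5 -> 100*(8-5)/8 = 300/8 = 37.5 -> rounds to 38

Answer: 38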